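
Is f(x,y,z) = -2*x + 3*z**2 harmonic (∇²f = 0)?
No, ∇²f = 6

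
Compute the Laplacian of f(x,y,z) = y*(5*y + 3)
10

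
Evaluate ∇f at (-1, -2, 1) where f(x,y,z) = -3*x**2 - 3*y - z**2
(6, -3, -2)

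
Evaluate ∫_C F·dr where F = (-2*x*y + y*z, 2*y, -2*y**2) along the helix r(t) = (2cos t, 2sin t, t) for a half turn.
pi*(-4 - pi)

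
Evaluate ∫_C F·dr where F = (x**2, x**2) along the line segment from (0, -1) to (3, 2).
18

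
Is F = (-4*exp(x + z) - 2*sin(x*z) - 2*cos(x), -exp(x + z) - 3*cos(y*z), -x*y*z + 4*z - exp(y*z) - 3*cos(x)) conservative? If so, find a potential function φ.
No, ∇×F = (-x*z - 3*y*sin(y*z) - z*exp(y*z) + exp(x + z), -2*x*cos(x*z) + y*z - 4*exp(x + z) - 3*sin(x), -exp(x + z)) ≠ 0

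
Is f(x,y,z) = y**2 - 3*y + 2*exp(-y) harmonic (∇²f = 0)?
No, ∇²f = 2 + 2*exp(-y)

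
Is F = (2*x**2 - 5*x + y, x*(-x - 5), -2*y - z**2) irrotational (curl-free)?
No, ∇×F = (-2, 0, -2*x - 6)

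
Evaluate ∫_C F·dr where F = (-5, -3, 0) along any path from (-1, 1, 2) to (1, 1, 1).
-10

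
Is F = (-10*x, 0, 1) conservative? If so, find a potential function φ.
Yes, F is conservative. φ = -5*x**2 + z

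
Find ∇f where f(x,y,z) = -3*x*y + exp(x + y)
(-3*y + exp(x + y), -3*x + exp(x + y), 0)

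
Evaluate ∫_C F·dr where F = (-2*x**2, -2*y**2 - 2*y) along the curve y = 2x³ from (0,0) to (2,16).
-2992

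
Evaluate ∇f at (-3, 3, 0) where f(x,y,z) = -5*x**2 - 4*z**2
(30, 0, 0)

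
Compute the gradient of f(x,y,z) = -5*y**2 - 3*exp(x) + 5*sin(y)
(-3*exp(x), -10*y + 5*cos(y), 0)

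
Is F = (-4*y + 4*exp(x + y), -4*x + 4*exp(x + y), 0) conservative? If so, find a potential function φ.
Yes, F is conservative. φ = -4*x*y + 4*exp(x + y)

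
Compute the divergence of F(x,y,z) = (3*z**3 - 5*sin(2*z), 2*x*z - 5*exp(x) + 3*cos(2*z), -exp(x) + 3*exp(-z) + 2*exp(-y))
-3*exp(-z)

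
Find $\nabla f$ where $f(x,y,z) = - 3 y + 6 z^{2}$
(0, -3, 12*z)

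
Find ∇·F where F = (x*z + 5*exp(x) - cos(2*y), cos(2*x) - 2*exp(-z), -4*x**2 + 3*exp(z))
z + 5*exp(x) + 3*exp(z)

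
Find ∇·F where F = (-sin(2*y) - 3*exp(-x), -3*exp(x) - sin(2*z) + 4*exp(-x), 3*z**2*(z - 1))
9*z**2 - 6*z + 3*exp(-x)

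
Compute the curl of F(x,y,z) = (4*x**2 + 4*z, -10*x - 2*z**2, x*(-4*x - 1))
(4*z, 8*x + 5, -10)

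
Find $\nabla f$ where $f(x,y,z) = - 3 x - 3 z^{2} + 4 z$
(-3, 0, 4 - 6*z)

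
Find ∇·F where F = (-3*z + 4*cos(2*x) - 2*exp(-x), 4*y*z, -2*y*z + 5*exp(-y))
-2*y + 4*z - 8*sin(2*x) + 2*exp(-x)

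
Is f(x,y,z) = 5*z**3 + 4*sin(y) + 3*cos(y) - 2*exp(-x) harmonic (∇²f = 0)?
No, ∇²f = 30*z - 4*sin(y) - 3*cos(y) - 2*exp(-x)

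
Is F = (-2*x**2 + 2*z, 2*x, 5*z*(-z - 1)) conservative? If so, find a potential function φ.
No, ∇×F = (0, 2, 2) ≠ 0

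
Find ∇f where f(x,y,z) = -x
(-1, 0, 0)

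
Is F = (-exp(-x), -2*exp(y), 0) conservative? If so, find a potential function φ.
Yes, F is conservative. φ = -2*exp(y) + exp(-x)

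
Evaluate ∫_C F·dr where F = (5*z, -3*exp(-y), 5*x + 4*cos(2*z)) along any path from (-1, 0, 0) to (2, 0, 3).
2*sin(6) + 30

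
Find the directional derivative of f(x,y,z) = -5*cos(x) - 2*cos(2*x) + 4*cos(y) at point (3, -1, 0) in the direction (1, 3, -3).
sqrt(19)*(4*sin(6) + 5*sin(3) + 12*sin(1))/19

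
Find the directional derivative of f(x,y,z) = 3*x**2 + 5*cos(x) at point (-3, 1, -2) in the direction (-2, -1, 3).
sqrt(14)*(18 - 5*sin(3))/7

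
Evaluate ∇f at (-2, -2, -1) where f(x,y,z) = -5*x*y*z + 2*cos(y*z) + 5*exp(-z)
(-10, -10 + 2*sin(2), -20 - 5*E + 4*sin(2))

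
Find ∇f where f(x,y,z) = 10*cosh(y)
(0, 10*sinh(y), 0)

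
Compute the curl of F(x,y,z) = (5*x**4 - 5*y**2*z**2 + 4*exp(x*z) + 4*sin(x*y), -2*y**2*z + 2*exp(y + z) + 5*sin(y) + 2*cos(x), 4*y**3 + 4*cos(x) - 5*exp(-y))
(14*y**2 - 2*exp(y + z) + 5*exp(-y), 4*x*exp(x*z) - 10*y**2*z + 4*sin(x), -4*x*cos(x*y) + 10*y*z**2 - 2*sin(x))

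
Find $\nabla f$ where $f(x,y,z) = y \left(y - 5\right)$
(0, 2*y - 5, 0)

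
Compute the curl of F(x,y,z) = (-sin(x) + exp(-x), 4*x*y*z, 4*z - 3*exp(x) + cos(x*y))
(-x*(4*y + sin(x*y)), y*sin(x*y) + 3*exp(x), 4*y*z)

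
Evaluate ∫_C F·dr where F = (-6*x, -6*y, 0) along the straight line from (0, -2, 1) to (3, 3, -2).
-42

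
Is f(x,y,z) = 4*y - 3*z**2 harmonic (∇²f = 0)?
No, ∇²f = -6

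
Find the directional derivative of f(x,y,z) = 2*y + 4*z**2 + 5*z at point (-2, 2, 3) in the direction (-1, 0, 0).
0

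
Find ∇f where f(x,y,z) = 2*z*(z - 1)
(0, 0, 4*z - 2)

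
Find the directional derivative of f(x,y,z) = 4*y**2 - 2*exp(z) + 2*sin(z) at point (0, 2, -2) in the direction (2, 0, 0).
0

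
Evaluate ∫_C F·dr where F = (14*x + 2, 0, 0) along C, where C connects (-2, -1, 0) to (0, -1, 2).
-24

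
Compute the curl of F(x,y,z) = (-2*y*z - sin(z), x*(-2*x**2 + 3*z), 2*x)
(-3*x, -2*y - cos(z) - 2, -6*x**2 + 5*z)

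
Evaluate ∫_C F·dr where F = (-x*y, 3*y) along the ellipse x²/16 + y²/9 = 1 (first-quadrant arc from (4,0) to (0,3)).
59/2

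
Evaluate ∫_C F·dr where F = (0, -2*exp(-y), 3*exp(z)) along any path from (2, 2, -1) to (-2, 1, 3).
(-E - 2 + 3*exp(5))*exp(-2)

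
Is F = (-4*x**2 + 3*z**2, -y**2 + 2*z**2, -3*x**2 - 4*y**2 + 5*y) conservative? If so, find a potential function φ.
No, ∇×F = (-8*y - 4*z + 5, 6*x + 6*z, 0) ≠ 0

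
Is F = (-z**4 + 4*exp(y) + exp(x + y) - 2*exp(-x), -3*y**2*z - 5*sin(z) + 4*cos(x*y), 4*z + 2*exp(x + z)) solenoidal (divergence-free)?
No, ∇·F = ((-4*x*sin(x*y) - 6*y*z + exp(x + y) + 2*exp(x + z) + 4)*exp(x) + 2)*exp(-x)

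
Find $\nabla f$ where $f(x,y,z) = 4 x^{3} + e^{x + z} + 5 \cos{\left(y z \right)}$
(12*x**2 + exp(x + z), -5*z*sin(y*z), -5*y*sin(y*z) + exp(x + z))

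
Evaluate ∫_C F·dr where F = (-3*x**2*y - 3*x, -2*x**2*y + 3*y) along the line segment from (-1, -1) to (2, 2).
-75/4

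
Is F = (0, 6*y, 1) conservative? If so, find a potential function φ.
Yes, F is conservative. φ = 3*y**2 + z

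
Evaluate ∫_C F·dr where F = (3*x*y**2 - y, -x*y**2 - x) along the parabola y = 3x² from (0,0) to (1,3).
-87/14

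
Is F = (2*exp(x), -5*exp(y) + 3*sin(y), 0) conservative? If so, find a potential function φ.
Yes, F is conservative. φ = 2*exp(x) - 5*exp(y) - 3*cos(y)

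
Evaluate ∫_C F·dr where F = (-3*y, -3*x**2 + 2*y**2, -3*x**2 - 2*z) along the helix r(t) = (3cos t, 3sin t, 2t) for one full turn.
pi*(-16*pi - 27)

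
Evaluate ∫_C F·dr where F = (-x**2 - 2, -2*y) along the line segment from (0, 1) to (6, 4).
-99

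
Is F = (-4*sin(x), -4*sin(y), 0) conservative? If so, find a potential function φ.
Yes, F is conservative. φ = 4*cos(x) + 4*cos(y)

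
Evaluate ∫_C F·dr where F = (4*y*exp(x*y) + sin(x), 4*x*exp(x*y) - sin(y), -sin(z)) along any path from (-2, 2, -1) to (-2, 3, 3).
2*cos(3) - cos(1) - 4*exp(-4) + 4*exp(-6) - cos(2)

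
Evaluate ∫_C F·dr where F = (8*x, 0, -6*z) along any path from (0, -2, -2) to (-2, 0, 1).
25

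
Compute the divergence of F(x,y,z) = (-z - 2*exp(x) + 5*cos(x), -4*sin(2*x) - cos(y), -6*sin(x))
-2*exp(x) - 5*sin(x) + sin(y)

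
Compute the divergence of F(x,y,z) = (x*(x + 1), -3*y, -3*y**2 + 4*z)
2*x + 2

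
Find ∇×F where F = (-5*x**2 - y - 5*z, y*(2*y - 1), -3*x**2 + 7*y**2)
(14*y, 6*x - 5, 1)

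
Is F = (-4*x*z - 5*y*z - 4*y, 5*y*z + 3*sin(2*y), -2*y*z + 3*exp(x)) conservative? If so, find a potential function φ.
No, ∇×F = (-5*y - 2*z, -4*x - 5*y - 3*exp(x), 5*z + 4) ≠ 0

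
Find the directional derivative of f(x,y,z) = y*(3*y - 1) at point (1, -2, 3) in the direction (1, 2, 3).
-13*sqrt(14)/7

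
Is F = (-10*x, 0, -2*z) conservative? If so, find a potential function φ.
Yes, F is conservative. φ = -5*x**2 - z**2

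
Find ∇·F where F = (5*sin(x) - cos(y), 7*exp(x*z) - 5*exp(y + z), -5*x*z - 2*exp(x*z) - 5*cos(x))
-2*x*exp(x*z) - 5*x - 5*exp(y + z) + 5*cos(x)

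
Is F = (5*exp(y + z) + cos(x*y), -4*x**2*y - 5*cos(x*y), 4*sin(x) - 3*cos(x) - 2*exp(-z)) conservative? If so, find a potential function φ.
No, ∇×F = (0, 5*exp(y + z) - 3*sin(x) - 4*cos(x), -8*x*y + x*sin(x*y) + 5*y*sin(x*y) - 5*exp(y + z)) ≠ 0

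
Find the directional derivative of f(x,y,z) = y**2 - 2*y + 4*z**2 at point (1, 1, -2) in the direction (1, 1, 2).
-16*sqrt(6)/3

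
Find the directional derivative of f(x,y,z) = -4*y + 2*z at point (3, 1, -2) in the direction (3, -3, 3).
2*sqrt(3)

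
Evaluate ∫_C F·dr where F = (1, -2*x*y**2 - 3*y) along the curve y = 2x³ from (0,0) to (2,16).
-26486/5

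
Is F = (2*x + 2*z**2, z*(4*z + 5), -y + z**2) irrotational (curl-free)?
No, ∇×F = (-8*z - 6, 4*z, 0)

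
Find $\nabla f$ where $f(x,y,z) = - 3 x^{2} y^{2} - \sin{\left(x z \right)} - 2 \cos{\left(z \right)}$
(-6*x*y**2 - z*cos(x*z), -6*x**2*y, -x*cos(x*z) + 2*sin(z))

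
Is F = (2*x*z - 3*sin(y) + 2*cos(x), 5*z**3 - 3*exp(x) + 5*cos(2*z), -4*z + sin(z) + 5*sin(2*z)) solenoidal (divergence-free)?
No, ∇·F = 2*z - 2*sin(x) + cos(z) + 10*cos(2*z) - 4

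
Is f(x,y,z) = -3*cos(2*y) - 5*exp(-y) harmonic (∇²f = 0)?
No, ∇²f = 12*cos(2*y) - 5*exp(-y)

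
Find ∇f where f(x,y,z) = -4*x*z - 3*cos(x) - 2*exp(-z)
(-4*z + 3*sin(x), 0, -4*x + 2*exp(-z))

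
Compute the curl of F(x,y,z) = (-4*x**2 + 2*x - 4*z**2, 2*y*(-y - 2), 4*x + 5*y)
(5, -8*z - 4, 0)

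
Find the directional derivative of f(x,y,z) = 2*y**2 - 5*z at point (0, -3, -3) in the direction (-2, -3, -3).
51*sqrt(22)/22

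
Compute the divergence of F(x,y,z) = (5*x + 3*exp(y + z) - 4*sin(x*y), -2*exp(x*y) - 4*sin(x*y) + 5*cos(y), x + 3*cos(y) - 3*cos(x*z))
-2*x*exp(x*y) + 3*x*sin(x*z) - 4*x*cos(x*y) - 4*y*cos(x*y) - 5*sin(y) + 5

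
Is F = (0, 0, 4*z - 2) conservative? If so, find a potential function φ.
Yes, F is conservative. φ = 2*z*(z - 1)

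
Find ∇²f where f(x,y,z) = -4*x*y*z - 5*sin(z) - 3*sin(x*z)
3*x**2*sin(x*z) + 3*z**2*sin(x*z) + 5*sin(z)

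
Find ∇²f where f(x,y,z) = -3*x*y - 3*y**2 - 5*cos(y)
5*cos(y) - 6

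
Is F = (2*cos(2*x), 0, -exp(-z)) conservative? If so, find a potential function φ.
Yes, F is conservative. φ = sin(2*x) + exp(-z)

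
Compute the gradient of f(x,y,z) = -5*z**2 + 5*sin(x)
(5*cos(x), 0, -10*z)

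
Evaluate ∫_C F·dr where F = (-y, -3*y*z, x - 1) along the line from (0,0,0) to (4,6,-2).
58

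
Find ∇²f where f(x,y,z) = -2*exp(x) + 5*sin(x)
-2*exp(x) - 5*sin(x)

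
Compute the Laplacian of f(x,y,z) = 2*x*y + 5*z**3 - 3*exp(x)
30*z - 3*exp(x)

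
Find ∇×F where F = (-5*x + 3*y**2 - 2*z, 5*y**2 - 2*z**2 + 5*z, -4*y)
(4*z - 9, -2, -6*y)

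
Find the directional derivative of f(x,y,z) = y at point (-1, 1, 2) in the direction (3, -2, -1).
-sqrt(14)/7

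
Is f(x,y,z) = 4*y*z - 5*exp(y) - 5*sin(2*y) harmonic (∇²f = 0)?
No, ∇²f = -5*exp(y) + 20*sin(2*y)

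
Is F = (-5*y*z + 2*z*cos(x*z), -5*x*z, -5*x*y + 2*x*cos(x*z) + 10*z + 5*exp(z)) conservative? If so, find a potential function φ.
Yes, F is conservative. φ = -5*x*y*z + 5*z**2 + 5*exp(z) + 2*sin(x*z)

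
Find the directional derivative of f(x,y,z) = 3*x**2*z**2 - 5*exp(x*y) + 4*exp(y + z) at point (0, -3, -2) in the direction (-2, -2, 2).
-5*sqrt(3)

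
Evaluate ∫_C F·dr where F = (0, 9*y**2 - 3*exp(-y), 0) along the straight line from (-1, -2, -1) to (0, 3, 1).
-3*exp(2) + 3*exp(-3) + 105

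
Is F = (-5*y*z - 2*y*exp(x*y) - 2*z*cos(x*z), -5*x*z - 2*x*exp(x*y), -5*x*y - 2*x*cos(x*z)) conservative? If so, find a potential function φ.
Yes, F is conservative. φ = -5*x*y*z - 2*exp(x*y) - 2*sin(x*z)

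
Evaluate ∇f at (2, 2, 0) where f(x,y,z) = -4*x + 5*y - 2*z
(-4, 5, -2)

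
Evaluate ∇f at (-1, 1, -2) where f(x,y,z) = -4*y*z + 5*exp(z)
(0, 8, -4 + 5*exp(-2))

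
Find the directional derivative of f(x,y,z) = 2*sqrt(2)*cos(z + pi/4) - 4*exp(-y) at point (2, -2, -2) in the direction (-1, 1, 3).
-6*sqrt(22)*cos(pi/4 + 2)/11 + 4*sqrt(11)*exp(2)/11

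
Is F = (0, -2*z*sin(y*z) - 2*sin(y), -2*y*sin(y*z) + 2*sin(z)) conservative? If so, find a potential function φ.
Yes, F is conservative. φ = 2*cos(y) - 2*cos(z) + 2*cos(y*z)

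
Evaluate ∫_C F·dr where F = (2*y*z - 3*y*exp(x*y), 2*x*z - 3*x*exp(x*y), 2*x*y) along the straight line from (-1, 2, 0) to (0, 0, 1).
-3 + 3*exp(-2)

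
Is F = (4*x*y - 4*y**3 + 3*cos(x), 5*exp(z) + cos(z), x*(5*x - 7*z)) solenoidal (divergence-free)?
No, ∇·F = -7*x + 4*y - 3*sin(x)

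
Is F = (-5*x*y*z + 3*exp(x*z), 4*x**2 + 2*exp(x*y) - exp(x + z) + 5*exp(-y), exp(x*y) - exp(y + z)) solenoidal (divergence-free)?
No, ∇·F = 2*x*exp(x*y) - 5*y*z + 3*z*exp(x*z) - exp(y + z) - 5*exp(-y)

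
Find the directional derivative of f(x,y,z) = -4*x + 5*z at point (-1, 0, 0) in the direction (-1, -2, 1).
3*sqrt(6)/2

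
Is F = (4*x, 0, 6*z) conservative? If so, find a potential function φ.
Yes, F is conservative. φ = 2*x**2 + 3*z**2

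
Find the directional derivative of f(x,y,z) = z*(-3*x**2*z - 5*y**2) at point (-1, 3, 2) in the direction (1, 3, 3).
-327*sqrt(19)/19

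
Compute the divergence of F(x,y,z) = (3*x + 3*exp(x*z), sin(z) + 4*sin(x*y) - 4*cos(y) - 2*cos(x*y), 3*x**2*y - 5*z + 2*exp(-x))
2*x*sin(x*y) + 4*x*cos(x*y) + 3*z*exp(x*z) + 4*sin(y) - 2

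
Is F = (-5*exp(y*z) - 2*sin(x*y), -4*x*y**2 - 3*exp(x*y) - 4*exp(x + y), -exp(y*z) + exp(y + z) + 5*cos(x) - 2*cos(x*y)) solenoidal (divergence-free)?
No, ∇·F = -8*x*y - 3*x*exp(x*y) - y*exp(y*z) - 2*y*cos(x*y) - 4*exp(x + y) + exp(y + z)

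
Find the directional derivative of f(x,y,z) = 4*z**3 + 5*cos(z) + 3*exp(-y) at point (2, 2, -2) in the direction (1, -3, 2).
sqrt(14)*(9 + 2*(5*sin(2) + 48)*exp(2))*exp(-2)/14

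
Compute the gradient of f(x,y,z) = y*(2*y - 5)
(0, 4*y - 5, 0)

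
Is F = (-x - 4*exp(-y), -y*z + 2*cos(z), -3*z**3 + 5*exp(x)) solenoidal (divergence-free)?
No, ∇·F = -9*z**2 - z - 1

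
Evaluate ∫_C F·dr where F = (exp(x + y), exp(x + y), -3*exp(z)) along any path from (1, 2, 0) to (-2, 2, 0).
1 - exp(3)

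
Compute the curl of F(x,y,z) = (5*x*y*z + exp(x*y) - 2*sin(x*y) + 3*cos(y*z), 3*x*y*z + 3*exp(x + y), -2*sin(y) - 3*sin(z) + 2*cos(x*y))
(-3*x*y - 2*x*sin(x*y) - 2*cos(y), y*(5*x + 2*sin(x*y) - 3*sin(y*z)), -5*x*z - x*exp(x*y) + 2*x*cos(x*y) + 3*y*z + 3*z*sin(y*z) + 3*exp(x + y))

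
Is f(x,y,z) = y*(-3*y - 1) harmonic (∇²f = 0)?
No, ∇²f = -6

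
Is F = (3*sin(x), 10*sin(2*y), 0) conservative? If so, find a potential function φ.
Yes, F is conservative. φ = -3*cos(x) - 5*cos(2*y)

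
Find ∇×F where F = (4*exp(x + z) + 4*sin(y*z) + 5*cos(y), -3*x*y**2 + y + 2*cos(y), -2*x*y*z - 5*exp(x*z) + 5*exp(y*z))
(z*(-2*x + 5*exp(y*z)), 2*y*z + 4*y*cos(y*z) + 5*z*exp(x*z) + 4*exp(x + z), -3*y**2 - 4*z*cos(y*z) + 5*sin(y))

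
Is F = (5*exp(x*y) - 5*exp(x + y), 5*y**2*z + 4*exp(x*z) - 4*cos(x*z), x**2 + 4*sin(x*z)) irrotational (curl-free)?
No, ∇×F = (-4*x*exp(x*z) - 4*x*sin(x*z) - 5*y**2, -2*x - 4*z*cos(x*z), -5*x*exp(x*y) + 4*z*exp(x*z) + 4*z*sin(x*z) + 5*exp(x + y))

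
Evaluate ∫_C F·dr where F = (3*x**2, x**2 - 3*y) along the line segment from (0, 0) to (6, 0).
216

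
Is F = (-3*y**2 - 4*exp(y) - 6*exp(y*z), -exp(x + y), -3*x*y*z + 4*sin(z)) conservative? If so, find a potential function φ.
No, ∇×F = (-3*x*z, 3*y*(z - 2*exp(y*z)), 6*y + 6*z*exp(y*z) + 4*exp(y) - exp(x + y)) ≠ 0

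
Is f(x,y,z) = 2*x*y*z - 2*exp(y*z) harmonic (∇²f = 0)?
No, ∇²f = 2*(-y**2 - z**2)*exp(y*z)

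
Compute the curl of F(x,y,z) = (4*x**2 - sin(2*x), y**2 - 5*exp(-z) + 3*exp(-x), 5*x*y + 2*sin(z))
(5*x - 5*exp(-z), -5*y, -3*exp(-x))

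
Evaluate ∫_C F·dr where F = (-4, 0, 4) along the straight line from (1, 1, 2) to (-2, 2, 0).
4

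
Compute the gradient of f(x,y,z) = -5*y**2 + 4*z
(0, -10*y, 4)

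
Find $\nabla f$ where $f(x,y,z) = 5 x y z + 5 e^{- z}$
(5*y*z, 5*x*z, 5*x*y - 5*exp(-z))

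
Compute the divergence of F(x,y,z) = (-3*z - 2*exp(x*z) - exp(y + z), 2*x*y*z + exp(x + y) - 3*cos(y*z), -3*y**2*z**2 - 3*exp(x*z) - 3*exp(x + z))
2*x*z - 3*x*exp(x*z) - 6*y**2*z - 2*z*exp(x*z) + 3*z*sin(y*z) + exp(x + y) - 3*exp(x + z)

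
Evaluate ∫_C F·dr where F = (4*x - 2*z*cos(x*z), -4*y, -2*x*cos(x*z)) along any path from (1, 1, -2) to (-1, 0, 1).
-2*sin(2) + 2*sin(1) + 2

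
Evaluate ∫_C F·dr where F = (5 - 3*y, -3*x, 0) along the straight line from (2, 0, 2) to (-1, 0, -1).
-15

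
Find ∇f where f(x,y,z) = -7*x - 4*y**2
(-7, -8*y, 0)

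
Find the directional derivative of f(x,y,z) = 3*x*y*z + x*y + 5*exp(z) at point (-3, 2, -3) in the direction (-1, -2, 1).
5*sqrt(6)*(1 - 10*exp(3))*exp(-3)/6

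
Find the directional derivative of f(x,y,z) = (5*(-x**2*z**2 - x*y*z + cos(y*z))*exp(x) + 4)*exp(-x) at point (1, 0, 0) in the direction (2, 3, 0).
-8*sqrt(13)*exp(-1)/13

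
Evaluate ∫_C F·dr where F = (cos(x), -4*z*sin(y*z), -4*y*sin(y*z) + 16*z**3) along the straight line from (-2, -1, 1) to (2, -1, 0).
-4*cos(1) + 2*sin(2)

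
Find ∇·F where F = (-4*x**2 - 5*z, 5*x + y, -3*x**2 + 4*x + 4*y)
1 - 8*x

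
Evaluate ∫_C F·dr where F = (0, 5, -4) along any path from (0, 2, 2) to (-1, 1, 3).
-9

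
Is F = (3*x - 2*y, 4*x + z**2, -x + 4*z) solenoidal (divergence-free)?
No, ∇·F = 7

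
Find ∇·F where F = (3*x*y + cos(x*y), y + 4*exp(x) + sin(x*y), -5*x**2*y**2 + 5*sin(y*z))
x*cos(x*y) - y*sin(x*y) + 5*y*cos(y*z) + 3*y + 1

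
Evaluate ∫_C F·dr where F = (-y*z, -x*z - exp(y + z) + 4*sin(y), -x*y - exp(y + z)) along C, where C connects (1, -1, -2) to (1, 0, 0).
-3 + exp(-3) + 4*cos(1)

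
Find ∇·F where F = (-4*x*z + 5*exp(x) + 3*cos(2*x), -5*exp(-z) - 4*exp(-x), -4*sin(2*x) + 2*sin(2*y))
-4*z + 5*exp(x) - 6*sin(2*x)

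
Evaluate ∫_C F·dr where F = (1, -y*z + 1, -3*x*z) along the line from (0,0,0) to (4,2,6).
-146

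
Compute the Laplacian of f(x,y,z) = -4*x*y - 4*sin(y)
4*sin(y)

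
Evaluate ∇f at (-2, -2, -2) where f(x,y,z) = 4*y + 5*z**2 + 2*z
(0, 4, -18)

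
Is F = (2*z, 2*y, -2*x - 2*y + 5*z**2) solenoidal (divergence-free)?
No, ∇·F = 10*z + 2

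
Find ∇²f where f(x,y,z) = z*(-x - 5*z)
-10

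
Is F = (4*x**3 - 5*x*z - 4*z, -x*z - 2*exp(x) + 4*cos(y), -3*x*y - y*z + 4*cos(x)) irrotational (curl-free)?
No, ∇×F = (-2*x - z, -5*x + 3*y + 4*sin(x) - 4, -z - 2*exp(x))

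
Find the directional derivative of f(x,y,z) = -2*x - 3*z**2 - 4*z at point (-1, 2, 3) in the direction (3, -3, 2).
-25*sqrt(22)/11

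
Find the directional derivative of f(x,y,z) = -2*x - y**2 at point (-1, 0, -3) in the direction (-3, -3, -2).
3*sqrt(22)/11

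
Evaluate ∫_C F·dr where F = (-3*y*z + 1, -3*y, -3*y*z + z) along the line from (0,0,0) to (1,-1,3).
16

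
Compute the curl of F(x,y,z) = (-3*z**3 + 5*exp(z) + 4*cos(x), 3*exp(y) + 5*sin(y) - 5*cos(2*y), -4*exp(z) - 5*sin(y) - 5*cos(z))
(-5*cos(y), -9*z**2 + 5*exp(z), 0)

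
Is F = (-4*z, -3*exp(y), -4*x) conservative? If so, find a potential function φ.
Yes, F is conservative. φ = -4*x*z - 3*exp(y)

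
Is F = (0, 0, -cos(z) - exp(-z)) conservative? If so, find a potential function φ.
Yes, F is conservative. φ = -sin(z) + exp(-z)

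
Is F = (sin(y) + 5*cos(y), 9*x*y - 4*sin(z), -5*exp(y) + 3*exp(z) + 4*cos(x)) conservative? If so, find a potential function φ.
No, ∇×F = (-5*exp(y) + 4*cos(z), 4*sin(x), 9*y + 5*sin(y) - cos(y)) ≠ 0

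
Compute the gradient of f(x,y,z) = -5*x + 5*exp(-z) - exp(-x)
(-5 + exp(-x), 0, -5*exp(-z))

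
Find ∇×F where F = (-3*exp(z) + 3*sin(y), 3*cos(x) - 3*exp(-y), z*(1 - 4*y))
(-4*z, -3*exp(z), -3*sin(x) - 3*cos(y))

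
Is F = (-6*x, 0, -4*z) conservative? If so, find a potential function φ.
Yes, F is conservative. φ = -3*x**2 - 2*z**2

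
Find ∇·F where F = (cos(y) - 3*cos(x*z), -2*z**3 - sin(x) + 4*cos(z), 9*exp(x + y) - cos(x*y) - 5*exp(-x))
3*z*sin(x*z)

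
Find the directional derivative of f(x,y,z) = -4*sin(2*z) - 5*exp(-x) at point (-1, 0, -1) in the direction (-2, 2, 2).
-sqrt(3)*(8*cos(2) + 5*E)/3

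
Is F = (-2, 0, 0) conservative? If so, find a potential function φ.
Yes, F is conservative. φ = -2*x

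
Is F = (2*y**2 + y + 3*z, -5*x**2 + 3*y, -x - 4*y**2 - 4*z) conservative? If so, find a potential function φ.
No, ∇×F = (-8*y, 4, -10*x - 4*y - 1) ≠ 0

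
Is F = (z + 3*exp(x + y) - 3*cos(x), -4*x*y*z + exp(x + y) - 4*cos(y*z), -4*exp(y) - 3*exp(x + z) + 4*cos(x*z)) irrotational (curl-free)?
No, ∇×F = (4*x*y - 4*y*sin(y*z) - 4*exp(y), 4*z*sin(x*z) + 3*exp(x + z) + 1, -4*y*z - 2*exp(x + y))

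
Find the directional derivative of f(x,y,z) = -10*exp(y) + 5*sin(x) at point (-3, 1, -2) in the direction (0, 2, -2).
-5*sqrt(2)*E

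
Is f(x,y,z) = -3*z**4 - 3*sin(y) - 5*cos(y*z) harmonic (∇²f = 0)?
No, ∇²f = 5*y**2*cos(y*z) + 5*z**2*cos(y*z) - 36*z**2 + 3*sin(y)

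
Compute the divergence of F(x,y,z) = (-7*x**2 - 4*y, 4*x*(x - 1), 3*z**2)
-14*x + 6*z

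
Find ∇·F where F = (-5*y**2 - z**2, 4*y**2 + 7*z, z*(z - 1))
8*y + 2*z - 1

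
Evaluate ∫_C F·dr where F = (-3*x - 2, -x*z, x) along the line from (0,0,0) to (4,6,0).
-32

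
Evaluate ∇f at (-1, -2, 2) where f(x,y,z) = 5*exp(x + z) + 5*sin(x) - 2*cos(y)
(5*cos(1) + 5*E, -2*sin(2), 5*E)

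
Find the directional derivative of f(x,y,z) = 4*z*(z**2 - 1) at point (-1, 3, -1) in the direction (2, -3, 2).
16*sqrt(17)/17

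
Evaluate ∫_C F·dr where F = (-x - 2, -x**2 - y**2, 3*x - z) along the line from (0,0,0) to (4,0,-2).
-30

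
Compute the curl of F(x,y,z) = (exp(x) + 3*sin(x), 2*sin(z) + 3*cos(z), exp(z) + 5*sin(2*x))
(3*sin(z) - 2*cos(z), -10*cos(2*x), 0)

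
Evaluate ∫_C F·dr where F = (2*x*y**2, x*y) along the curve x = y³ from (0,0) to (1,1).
19/20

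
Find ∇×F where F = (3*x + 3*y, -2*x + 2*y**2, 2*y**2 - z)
(4*y, 0, -5)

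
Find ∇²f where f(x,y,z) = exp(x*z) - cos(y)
x**2*exp(x*z) + z**2*exp(x*z) + cos(y)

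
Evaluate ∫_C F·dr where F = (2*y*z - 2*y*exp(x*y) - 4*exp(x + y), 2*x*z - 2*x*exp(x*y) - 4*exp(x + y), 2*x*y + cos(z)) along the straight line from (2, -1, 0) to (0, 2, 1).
-4*exp(2) - 2 + 2*exp(-2) + sin(1) + 4*E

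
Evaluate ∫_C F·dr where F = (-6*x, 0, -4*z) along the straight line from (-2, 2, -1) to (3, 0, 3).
-31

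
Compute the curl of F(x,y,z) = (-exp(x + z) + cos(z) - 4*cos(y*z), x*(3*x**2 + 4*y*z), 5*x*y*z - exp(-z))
(x*(-4*y + 5*z), -5*y*z + 4*y*sin(y*z) - exp(x + z) - sin(z), 9*x**2 + 4*y*z - 4*z*sin(y*z))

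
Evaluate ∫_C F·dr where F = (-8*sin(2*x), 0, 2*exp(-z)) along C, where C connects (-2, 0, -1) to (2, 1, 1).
4*sinh(1)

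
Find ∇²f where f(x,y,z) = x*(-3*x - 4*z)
-6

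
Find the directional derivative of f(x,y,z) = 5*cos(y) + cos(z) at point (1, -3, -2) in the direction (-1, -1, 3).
sqrt(11)*(-5*sin(3) + 3*sin(2))/11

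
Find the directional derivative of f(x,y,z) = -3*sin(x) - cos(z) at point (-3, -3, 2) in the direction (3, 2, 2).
sqrt(17)*(2*sin(2) - 9*cos(3))/17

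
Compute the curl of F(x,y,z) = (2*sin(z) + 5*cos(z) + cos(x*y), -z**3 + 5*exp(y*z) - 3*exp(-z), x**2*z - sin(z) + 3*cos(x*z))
(-5*y*exp(y*z) + 3*z**2 - 3*exp(-z), -2*x*z + 3*z*sin(x*z) - 5*sin(z) + 2*cos(z), x*sin(x*y))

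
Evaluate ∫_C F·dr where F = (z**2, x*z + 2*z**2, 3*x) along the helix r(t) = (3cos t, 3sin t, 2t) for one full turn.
6*pi*(16 + 11*pi)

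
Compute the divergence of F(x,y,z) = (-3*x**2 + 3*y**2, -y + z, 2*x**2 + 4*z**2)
-6*x + 8*z - 1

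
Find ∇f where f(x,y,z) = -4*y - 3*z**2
(0, -4, -6*z)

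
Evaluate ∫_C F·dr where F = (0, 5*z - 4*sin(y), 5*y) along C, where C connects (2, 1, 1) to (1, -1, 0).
-5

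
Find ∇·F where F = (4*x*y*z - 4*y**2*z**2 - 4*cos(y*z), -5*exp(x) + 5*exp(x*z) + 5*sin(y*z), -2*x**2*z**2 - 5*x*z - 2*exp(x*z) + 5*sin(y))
-4*x**2*z - 2*x*exp(x*z) - 5*x + 4*y*z + 5*z*cos(y*z)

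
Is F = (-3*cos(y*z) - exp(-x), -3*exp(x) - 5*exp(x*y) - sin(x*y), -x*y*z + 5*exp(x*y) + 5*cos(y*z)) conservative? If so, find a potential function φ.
No, ∇×F = (-x*z + 5*x*exp(x*y) - 5*z*sin(y*z), y*(z - 5*exp(x*y) + 3*sin(y*z)), -5*y*exp(x*y) - y*cos(x*y) - 3*z*sin(y*z) - 3*exp(x)) ≠ 0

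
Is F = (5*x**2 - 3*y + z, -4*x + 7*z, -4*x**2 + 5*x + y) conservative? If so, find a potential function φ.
No, ∇×F = (-6, 8*x - 4, -1) ≠ 0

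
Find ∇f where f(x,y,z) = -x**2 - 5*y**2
(-2*x, -10*y, 0)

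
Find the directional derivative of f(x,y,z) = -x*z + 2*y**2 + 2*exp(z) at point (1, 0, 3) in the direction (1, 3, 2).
sqrt(14)*(-5 + 4*exp(3))/14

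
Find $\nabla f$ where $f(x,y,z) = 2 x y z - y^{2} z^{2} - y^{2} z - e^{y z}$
(2*y*z, z*(2*x - 2*y*z - 2*y - exp(y*z)), y*(2*x - 2*y*z - y - exp(y*z)))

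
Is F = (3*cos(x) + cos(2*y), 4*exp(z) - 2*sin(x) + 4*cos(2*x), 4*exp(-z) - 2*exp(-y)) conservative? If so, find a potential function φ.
No, ∇×F = (-4*exp(z) + 2*exp(-y), 0, -8*sin(2*x) + 2*sin(2*y) - 2*cos(x)) ≠ 0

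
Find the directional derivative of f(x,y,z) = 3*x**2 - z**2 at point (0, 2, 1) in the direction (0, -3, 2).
-4*sqrt(13)/13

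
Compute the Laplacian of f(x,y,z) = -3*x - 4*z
0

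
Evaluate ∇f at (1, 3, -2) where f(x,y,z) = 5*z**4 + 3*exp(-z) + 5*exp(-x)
(-5*exp(-1), 0, -160 - 3*exp(2))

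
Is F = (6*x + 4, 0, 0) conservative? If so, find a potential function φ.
Yes, F is conservative. φ = x*(3*x + 4)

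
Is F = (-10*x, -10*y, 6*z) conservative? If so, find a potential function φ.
Yes, F is conservative. φ = -5*x**2 - 5*y**2 + 3*z**2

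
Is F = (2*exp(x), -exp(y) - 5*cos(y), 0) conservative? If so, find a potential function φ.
Yes, F is conservative. φ = 2*exp(x) - exp(y) - 5*sin(y)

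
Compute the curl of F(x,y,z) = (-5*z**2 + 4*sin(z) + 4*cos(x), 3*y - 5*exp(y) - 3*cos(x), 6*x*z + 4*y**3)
(12*y**2, -16*z + 4*cos(z), 3*sin(x))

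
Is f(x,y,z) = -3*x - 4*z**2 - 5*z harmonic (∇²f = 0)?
No, ∇²f = -8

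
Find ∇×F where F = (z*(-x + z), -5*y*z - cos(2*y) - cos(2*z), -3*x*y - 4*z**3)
(-3*x + 5*y - 2*sin(2*z), -x + 3*y + 2*z, 0)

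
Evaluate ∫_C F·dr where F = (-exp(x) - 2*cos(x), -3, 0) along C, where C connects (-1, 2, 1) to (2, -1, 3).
-exp(2) - 2*sin(2) - 2*sin(1) + exp(-1) + 9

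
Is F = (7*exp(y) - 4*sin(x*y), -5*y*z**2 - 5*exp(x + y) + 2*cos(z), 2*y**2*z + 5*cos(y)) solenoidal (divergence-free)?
No, ∇·F = 2*y**2 - 4*y*cos(x*y) - 5*z**2 - 5*exp(x + y)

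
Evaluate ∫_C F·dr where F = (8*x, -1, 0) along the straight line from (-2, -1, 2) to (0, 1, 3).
-18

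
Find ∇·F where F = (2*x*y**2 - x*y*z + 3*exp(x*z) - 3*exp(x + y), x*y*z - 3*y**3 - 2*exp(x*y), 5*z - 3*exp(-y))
x*z - 2*x*exp(x*y) - 7*y**2 - y*z + 3*z*exp(x*z) - 3*exp(x + y) + 5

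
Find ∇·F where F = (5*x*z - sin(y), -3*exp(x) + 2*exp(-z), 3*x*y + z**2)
7*z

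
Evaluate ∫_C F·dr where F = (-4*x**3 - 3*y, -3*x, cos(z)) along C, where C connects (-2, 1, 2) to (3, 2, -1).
-89 - sin(2) - sin(1)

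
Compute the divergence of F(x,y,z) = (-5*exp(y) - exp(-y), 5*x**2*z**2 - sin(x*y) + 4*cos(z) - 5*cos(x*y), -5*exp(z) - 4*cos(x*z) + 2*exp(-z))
5*x*sin(x*y) + 4*x*sin(x*z) - x*cos(x*y) - 5*exp(z) - 2*exp(-z)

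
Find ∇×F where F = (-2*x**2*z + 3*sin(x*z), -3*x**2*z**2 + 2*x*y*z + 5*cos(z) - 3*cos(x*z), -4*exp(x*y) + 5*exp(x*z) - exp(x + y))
(6*x**2*z - 2*x*y - 4*x*exp(x*y) - 3*x*sin(x*z) - exp(x + y) + 5*sin(z), -2*x**2 + 3*x*cos(x*z) + 4*y*exp(x*y) - 5*z*exp(x*z) + exp(x + y), z*(-6*x*z + 2*y + 3*sin(x*z)))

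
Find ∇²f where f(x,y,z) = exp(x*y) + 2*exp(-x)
((x**2 + y**2)*exp(x*y + x) + 2)*exp(-x)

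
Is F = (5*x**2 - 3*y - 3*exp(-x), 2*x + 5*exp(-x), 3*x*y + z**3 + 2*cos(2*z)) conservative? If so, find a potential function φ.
No, ∇×F = (3*x, -3*y, 5 - 5*exp(-x)) ≠ 0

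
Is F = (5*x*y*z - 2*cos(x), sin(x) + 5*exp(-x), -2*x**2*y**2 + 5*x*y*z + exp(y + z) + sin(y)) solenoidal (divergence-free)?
No, ∇·F = 5*x*y + 5*y*z + exp(y + z) + 2*sin(x)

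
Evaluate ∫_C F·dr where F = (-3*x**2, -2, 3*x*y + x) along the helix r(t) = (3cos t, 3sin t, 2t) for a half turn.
54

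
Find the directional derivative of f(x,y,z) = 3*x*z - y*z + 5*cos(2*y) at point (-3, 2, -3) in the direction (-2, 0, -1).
29*sqrt(5)/5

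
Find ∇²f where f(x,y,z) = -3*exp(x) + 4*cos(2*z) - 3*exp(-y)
-3*exp(x) - 16*cos(2*z) - 3*exp(-y)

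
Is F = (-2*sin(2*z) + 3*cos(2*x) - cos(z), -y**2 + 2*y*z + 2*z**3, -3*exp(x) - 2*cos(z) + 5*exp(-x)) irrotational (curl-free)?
No, ∇×F = (-2*y - 6*z**2, 3*exp(x) + sin(z) - 4*cos(2*z) + 5*exp(-x), 0)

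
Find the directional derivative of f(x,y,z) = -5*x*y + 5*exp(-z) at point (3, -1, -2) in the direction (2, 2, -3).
5*sqrt(17)*(-4 + 3*exp(2))/17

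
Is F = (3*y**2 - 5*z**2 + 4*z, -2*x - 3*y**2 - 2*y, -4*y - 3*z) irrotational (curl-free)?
No, ∇×F = (-4, 4 - 10*z, -6*y - 2)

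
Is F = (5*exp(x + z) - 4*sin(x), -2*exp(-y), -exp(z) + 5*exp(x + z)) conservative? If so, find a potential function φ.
Yes, F is conservative. φ = -exp(z) + 5*exp(x + z) + 4*cos(x) + 2*exp(-y)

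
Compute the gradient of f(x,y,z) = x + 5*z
(1, 0, 5)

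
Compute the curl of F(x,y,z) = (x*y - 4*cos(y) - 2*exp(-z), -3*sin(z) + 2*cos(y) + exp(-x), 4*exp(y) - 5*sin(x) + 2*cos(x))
(4*exp(y) + 3*cos(z), 2*sin(x) + 5*cos(x) + 2*exp(-z), -x - 4*sin(y) - exp(-x))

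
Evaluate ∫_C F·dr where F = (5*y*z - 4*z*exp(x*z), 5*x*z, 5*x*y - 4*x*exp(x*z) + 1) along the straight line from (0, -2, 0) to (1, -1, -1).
8 - 4*exp(-1)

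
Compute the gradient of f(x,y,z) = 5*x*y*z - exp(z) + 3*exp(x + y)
(5*y*z + 3*exp(x + y), 5*x*z + 3*exp(x + y), 5*x*y - exp(z))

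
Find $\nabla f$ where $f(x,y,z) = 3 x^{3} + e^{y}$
(9*x**2, exp(y), 0)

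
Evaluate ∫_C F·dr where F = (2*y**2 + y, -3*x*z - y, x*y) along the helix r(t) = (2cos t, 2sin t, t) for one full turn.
4*pi*(-3*pi - 1)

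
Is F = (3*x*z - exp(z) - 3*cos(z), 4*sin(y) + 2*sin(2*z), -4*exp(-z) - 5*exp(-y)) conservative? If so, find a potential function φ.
No, ∇×F = (-4*cos(2*z) + 5*exp(-y), 3*x - exp(z) + 3*sin(z), 0) ≠ 0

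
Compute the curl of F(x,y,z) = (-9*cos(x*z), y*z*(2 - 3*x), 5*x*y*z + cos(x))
(5*x*z + y*(3*x - 2), 9*x*sin(x*z) - 5*y*z + sin(x), -3*y*z)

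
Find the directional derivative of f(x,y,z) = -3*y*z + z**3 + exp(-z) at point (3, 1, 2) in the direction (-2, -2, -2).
sqrt(3)*(1/3 - exp(2))*exp(-2)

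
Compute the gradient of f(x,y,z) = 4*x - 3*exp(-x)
(4 + 3*exp(-x), 0, 0)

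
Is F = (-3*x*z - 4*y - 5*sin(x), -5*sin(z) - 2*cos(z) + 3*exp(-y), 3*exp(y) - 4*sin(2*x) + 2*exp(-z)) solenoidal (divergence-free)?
No, ∇·F = -3*z - 5*cos(x) - 2*exp(-z) - 3*exp(-y)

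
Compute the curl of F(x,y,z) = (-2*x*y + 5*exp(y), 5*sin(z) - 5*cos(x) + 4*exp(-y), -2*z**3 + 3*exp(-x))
(-5*cos(z), 3*exp(-x), 2*x - 5*exp(y) + 5*sin(x))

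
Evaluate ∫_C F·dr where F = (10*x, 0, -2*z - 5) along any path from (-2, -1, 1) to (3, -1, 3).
7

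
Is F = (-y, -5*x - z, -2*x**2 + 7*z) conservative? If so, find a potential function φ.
No, ∇×F = (1, 4*x, -4) ≠ 0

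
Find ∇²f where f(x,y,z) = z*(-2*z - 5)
-4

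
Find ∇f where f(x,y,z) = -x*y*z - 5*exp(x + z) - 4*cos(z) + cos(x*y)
(-y*z - y*sin(x*y) - 5*exp(x + z), -x*(z + sin(x*y)), -x*y - 5*exp(x + z) + 4*sin(z))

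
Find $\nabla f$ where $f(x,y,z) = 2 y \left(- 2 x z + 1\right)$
(-4*y*z, -4*x*z + 2, -4*x*y)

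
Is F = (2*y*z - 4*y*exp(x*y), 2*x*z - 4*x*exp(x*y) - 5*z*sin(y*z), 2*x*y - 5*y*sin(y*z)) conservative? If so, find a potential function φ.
Yes, F is conservative. φ = 2*x*y*z - 4*exp(x*y) + 5*cos(y*z)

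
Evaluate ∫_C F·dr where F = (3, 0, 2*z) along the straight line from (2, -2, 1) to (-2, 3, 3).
-4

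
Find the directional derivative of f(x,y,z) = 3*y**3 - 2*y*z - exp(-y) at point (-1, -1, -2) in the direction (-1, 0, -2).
-4*sqrt(5)/5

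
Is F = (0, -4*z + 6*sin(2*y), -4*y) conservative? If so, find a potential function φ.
Yes, F is conservative. φ = -4*y*z - 3*cos(2*y)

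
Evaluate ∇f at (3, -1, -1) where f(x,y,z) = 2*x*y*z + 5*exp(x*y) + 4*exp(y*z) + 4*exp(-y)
(2 - 5*exp(-3), -8*E - 6 + 15*exp(-3), -4*E - 6)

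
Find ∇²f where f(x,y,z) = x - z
0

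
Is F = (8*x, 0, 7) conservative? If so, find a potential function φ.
Yes, F is conservative. φ = 4*x**2 + 7*z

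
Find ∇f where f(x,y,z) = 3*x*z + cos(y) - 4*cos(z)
(3*z, -sin(y), 3*x + 4*sin(z))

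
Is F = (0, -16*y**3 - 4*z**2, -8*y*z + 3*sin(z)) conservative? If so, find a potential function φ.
Yes, F is conservative. φ = -4*y**4 - 4*y*z**2 - 3*cos(z)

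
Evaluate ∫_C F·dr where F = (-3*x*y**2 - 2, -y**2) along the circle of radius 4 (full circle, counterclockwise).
0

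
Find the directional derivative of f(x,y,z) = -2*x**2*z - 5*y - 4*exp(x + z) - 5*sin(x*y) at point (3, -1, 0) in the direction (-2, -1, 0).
sqrt(5)*(cos(3) + 1 + 8*exp(3)/5)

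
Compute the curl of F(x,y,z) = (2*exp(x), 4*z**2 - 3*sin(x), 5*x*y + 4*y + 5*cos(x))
(5*x - 8*z + 4, -5*y + 5*sin(x), -3*cos(x))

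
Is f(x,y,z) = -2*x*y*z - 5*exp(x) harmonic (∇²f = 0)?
No, ∇²f = -5*exp(x)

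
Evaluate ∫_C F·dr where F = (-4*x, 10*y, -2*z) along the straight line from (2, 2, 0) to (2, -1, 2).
-19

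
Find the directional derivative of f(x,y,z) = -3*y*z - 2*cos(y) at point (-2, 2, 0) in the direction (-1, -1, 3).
-2*sqrt(11)*(sin(2) + 9)/11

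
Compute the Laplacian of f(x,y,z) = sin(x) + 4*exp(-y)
-sin(x) + 4*exp(-y)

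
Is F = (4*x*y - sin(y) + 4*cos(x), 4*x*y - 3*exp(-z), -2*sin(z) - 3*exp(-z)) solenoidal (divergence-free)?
No, ∇·F = 4*x + 4*y - 4*sin(x) - 2*cos(z) + 3*exp(-z)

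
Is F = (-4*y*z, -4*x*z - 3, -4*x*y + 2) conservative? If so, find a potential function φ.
Yes, F is conservative. φ = -4*x*y*z - 3*y + 2*z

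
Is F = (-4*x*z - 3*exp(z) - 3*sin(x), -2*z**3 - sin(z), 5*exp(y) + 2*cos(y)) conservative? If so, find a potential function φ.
No, ∇×F = (6*z**2 + 5*exp(y) - 2*sin(y) + cos(z), -4*x - 3*exp(z), 0) ≠ 0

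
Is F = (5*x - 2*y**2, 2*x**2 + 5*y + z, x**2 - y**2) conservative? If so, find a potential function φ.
No, ∇×F = (-2*y - 1, -2*x, 4*x + 4*y) ≠ 0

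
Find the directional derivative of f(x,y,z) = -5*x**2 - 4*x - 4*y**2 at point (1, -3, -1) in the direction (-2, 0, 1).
28*sqrt(5)/5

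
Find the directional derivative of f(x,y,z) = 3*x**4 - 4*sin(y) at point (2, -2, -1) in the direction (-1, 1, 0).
-2*sqrt(2)*(cos(2) + 24)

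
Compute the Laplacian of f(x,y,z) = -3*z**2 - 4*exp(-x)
-6 - 4*exp(-x)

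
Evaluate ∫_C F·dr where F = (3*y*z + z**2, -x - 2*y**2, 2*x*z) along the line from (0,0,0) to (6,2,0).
-34/3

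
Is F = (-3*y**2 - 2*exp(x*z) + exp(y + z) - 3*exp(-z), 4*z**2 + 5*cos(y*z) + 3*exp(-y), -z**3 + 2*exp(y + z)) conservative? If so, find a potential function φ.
No, ∇×F = (5*y*sin(y*z) - 8*z + 2*exp(y + z), -2*x*exp(x*z) + exp(y + z) + 3*exp(-z), 6*y - exp(y + z)) ≠ 0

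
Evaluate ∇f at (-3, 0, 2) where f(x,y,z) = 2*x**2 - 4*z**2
(-12, 0, -16)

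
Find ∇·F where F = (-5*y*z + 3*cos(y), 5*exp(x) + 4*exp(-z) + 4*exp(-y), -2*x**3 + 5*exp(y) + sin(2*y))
-4*exp(-y)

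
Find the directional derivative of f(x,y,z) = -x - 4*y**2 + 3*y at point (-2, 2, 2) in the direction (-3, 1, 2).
-5*sqrt(14)/7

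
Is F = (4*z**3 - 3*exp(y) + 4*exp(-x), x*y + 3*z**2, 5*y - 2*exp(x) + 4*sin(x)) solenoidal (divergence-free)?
No, ∇·F = x - 4*exp(-x)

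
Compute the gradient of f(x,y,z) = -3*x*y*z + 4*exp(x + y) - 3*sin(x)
(-3*y*z + 4*exp(x + y) - 3*cos(x), -3*x*z + 4*exp(x + y), -3*x*y)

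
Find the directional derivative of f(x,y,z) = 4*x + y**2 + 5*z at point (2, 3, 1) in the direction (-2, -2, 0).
-5*sqrt(2)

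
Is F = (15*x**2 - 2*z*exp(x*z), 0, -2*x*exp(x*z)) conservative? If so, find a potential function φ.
Yes, F is conservative. φ = 5*x**3 - 2*exp(x*z)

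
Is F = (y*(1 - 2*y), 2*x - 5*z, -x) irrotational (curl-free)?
No, ∇×F = (5, 1, 4*y + 1)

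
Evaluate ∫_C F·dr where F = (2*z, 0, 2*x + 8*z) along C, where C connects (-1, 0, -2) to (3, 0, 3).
34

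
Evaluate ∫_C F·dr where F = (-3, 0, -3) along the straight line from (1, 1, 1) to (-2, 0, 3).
3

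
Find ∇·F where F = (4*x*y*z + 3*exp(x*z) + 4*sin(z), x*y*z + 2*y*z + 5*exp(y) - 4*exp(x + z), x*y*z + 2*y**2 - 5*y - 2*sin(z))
x*y + x*z + 4*y*z + 3*z*exp(x*z) + 2*z + 5*exp(y) - 2*cos(z)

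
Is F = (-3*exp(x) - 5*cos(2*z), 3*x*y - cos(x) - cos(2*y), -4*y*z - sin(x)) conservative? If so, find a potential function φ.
No, ∇×F = (-4*z, 10*sin(2*z) + cos(x), 3*y + sin(x)) ≠ 0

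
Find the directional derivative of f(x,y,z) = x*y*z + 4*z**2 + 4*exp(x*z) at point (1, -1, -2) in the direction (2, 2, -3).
sqrt(17)*(-28 + 51*exp(2))*exp(-2)/17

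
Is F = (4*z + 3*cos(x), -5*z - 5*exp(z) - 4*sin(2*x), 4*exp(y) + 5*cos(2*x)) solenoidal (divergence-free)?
No, ∇·F = -3*sin(x)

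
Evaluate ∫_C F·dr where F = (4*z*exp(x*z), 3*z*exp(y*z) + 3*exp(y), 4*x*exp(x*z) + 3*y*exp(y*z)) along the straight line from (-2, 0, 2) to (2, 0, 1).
-(4 - 4*exp(6))*exp(-4)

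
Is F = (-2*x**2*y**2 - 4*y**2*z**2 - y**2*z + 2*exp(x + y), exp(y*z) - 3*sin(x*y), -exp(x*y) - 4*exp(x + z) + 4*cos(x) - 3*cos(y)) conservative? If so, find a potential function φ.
No, ∇×F = (-x*exp(x*y) - y*exp(y*z) + 3*sin(y), -8*y**2*z - y**2 + y*exp(x*y) + 4*exp(x + z) + 4*sin(x), 4*x**2*y + 8*y*z**2 + 2*y*z - 3*y*cos(x*y) - 2*exp(x + y)) ≠ 0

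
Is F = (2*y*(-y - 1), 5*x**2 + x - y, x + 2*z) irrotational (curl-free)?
No, ∇×F = (0, -1, 10*x + 4*y + 3)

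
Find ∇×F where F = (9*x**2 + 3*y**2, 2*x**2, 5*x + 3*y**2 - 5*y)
(6*y - 5, -5, 4*x - 6*y)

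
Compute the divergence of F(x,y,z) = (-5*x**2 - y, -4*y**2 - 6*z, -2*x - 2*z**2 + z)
-10*x - 8*y - 4*z + 1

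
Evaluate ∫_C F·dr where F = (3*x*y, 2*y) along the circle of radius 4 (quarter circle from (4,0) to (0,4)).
-48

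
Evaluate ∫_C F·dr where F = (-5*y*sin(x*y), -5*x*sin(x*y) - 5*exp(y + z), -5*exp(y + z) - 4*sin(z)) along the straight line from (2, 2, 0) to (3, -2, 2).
-9 + 4*cos(2) - 5*cos(4) + 5*cos(6) + 5*exp(2)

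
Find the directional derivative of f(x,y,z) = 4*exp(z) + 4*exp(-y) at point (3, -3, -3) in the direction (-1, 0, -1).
-2*sqrt(2)*exp(-3)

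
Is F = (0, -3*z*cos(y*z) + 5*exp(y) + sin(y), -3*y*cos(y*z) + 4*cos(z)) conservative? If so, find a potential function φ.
Yes, F is conservative. φ = 5*exp(y) + 4*sin(z) - 3*sin(y*z) - cos(y)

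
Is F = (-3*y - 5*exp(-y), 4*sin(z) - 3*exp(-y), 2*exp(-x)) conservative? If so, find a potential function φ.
No, ∇×F = (-4*cos(z), 2*exp(-x), 3 - 5*exp(-y)) ≠ 0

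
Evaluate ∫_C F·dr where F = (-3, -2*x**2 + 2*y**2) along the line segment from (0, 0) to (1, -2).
-7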